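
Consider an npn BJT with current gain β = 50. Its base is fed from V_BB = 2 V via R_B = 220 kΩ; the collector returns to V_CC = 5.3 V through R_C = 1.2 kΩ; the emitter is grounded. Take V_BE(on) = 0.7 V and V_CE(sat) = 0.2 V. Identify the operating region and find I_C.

active; I_C ≈ 0.3 mA

Assume active. Base-emitter loop: I_B = (V_BB − V_BE)/R_B = (2 − 0.7)/220 = 0.00591 mA.
I_C = β·I_B = 50×0.00591 = 0.295 mA.
V_CE = V_CC − I_C·R_C = 5.3 − 0.295×1.2 = 4.95 V > V_CE(sat), so the active-region assumption holds.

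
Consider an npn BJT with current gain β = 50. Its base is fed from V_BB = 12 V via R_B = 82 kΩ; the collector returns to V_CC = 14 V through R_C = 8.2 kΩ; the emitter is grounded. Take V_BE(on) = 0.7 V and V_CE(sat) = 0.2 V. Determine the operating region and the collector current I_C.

saturation; I_C ≈ 1.7 mA

Assume active: I_B = (12 − 0.7)/82 = 0.138 mA, giving I_C = β·I_B = 6.89 mA.
But then V_CE = 14 − 6.89×8.2 = -42.5 V < V_CE(sat) = 0.2 V — impossible in the active region.
So the transistor is saturated. With V_CE = 0.2 V, I_C = (V_CC − 0.2)/R_C = 13.8/8.2 = 1.68 mA.
Check: β·I_B = 6.89 mA > I_C = 1.68 mA, confirming saturation.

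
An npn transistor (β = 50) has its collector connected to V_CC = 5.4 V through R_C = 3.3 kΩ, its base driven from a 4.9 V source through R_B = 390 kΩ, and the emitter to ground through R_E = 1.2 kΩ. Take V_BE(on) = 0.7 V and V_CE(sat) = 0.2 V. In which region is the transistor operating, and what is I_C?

active; I_C ≈ 0.47 mA

Assume active. Base-emitter loop: I_B = (V_BB − V_BE)/(R_B + (β+1)R_E) = (4.9 − 0.7)/(390 + 51×1.2) = 0.00931 mA.
I_C = β·I_B = 50×0.00931 = 0.465 mA.
V_CE = V_CC − I_C·R_C − I_E·R_E = 5.4 − 0.465×3.3 − 0.475×1.2 = 3.29 V > V_CE(sat), so the active-region assumption holds.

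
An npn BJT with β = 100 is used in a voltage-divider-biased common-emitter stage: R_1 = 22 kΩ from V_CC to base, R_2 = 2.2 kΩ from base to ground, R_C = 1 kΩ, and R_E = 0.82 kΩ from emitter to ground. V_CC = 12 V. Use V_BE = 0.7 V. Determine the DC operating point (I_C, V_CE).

Thevenize the base divider: V_Th = V_CC·R_2/(R_1+R_2) = 12×2.2/24.2 = 1.09 V, R_Th = R_1‖R_2 = 2 kΩ.
Base-emitter loop: V_Th = I_B·R_Th + V_BE + (β+1)I_B·R_E, so I_B = (1.09 − 0.7) / (2 + 101×0.82) = 0.00461 mA.
I_C = β·I_B = 100×0.00461 = 0.461 mA, and I_E = (β+1)I_B = 0.465 mA.
V_CE = V_CC − I_C·R_C − I_E·R_E = 12 − 0.461×1 − 0.465×0.82 = 11.2 V.
V_CE = 11.2 V > 0.2 V confirms active-region operation.

I_C ≈ 0.46 mA, V_CE ≈ 11 V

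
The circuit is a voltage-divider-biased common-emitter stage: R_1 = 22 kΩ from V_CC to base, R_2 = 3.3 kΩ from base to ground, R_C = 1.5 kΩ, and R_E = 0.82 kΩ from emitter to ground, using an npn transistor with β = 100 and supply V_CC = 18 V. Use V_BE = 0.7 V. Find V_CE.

Thevenize the base divider: V_Th = V_CC·R_2/(R_1+R_2) = 18×3.3/25.3 = 2.35 V, R_Th = R_1‖R_2 = 2.87 kΩ.
Base-emitter loop: V_Th = I_B·R_Th + V_BE + (β+1)I_B·R_E, so I_B = (2.35 − 0.7) / (2.87 + 101×0.82) = 0.0192 mA.
I_C = β·I_B = 100×0.0192 = 1.92 mA, and I_E = (β+1)I_B = 1.94 mA.
V_CE = V_CC − I_C·R_C − I_E·R_E = 18 − 1.92×1.5 − 1.94×0.82 = 13.5 V.
V_CE = 13.5 V > 0.2 V confirms active-region operation.

V_CE ≈ 14 V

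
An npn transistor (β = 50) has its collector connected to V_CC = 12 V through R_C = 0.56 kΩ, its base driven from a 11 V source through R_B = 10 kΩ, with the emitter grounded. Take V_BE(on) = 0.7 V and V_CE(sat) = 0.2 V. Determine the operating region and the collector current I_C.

saturation; I_C ≈ 21 mA

Assume active: I_B = (11 − 0.7)/10 = 1.03 mA, giving I_C = β·I_B = 51.5 mA.
But then V_CE = 12 − 51.5×0.56 = -16.8 V < V_CE(sat) = 0.2 V — impossible in the active region.
So the transistor is saturated. With V_CE = 0.2 V, I_C = (V_CC − 0.2)/R_C = 11.8/0.56 = 21.1 mA.
Check: β·I_B = 51.5 mA > I_C = 21.1 mA, confirming saturation.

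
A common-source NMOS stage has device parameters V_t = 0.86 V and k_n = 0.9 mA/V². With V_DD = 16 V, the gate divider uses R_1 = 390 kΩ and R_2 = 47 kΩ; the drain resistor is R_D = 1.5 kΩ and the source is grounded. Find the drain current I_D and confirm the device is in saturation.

I_D ≈ 0.33 mA

V_G = V_DD·R_2/(R_1+R_2) = 16×47/437 = 1.72 V. With the source grounded, V_GS = V_G = 1.72 V.
Assume saturation: I_D = (k_n/2)(V_GS − V_t)² = (0.9/2)×(1.72 − 0.86)² = 0.45×0.861² = 0.333 mA.
V_DS = V_DD − I_D·R_D = 16 − 0.333×1.5 = 15.5 V.
Saturation requires V_DS ≥ V_GS − V_t = 0.861 V; 15.5 ≥ 0.861 ✓.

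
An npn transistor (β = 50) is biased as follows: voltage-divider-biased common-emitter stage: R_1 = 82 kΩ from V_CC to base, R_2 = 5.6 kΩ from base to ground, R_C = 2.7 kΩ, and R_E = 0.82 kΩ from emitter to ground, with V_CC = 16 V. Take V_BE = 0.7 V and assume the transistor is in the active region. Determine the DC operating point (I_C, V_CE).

Thevenize the base divider: V_Th = V_CC·R_2/(R_1+R_2) = 16×5.6/87.6 = 1.02 V, R_Th = R_1‖R_2 = 5.24 kΩ.
Base-emitter loop: V_Th = I_B·R_Th + V_BE + (β+1)I_B·R_E, so I_B = (1.02 − 0.7) / (5.24 + 51×0.82) = 0.00686 mA.
I_C = β·I_B = 50×0.00686 = 0.343 mA, and I_E = (β+1)I_B = 0.35 mA.
V_CE = V_CC − I_C·R_C − I_E·R_E = 16 − 0.343×2.7 − 0.35×0.82 = 14.8 V.
V_CE = 14.8 V > 0.2 V confirms active-region operation.

I_C ≈ 0.34 mA, V_CE ≈ 15 V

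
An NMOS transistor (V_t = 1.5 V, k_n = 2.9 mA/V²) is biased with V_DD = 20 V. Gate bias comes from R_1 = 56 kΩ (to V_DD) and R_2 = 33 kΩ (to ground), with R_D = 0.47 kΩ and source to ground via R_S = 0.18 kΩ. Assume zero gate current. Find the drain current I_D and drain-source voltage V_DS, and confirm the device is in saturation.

I_D ≈ 15 mA, V_DS ≈ 10 V

V_G = V_DD·R_2/(R_1+R_2) = 20×33/89 = 7.42 V.
Assume saturation: I_D = (k_n/2)(V_GS − V_t)² with V_GS = V_G − I_D·R_S = 7.42 − 0.18·I_D.
Substituting gives 0.047·I_D² − 4.09·I_D + 50.7 = 0, with roots I_D = 15 or 72 mA.
The root I_D = 72 mA gives V_GS = -5.55 V ≤ V_t, so take I_D = 15 mA.
Then V_GS = 4.72 V and V_DS = V_DD − I_D(R_D+R_S) = 20 − 15×0.65 = 10.3 V.
Saturation requires V_DS ≥ V_GS − V_t = 3.22 V; 10.3 ≥ 3.22 ✓.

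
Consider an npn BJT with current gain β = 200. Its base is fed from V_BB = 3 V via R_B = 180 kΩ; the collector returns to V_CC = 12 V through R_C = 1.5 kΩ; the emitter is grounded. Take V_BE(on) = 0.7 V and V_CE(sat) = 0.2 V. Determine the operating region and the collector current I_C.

Assume active. Base-emitter loop: I_B = (V_BB − V_BE)/R_B = (3 − 0.7)/180 = 0.0128 mA.
I_C = β·I_B = 200×0.0128 = 2.56 mA.
V_CE = V_CC − I_C·R_C = 12 − 2.56×1.5 = 8.17 V > V_CE(sat), so the active-region assumption holds.

active; I_C ≈ 2.6 mA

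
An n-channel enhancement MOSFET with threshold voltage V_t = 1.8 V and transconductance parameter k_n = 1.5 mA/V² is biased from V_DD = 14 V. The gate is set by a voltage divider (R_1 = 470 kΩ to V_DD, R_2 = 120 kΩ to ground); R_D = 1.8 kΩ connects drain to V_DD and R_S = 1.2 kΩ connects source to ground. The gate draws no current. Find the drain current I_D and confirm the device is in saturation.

V_G = V_DD·R_2/(R_1+R_2) = 14×120/590 = 2.85 V.
Assume saturation: I_D = (k_n/2)(V_GS − V_t)² with V_GS = V_G − I_D·R_S = 2.85 − 1.2·I_D.
Substituting gives 1.08·I_D² − 2.89·I_D + 0.823 = 0, with roots I_D = 0.325 or 2.35 mA.
The root I_D = 2.35 mA gives V_GS = 0.031 V ≤ V_t, so take I_D = 0.325 mA.
Then V_GS = 2.46 V and V_DS = V_DD − I_D(R_D+R_S) = 14 − 0.325×3 = 13 V.
Saturation requires V_DS ≥ V_GS − V_t = 0.658 V; 13 ≥ 0.658 ✓.

I_D ≈ 0.32 mA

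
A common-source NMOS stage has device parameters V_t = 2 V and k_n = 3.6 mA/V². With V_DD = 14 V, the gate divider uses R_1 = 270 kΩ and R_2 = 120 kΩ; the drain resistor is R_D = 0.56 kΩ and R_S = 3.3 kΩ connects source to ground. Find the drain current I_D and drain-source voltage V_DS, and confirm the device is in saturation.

V_G = V_DD·R_2/(R_1+R_2) = 14×120/390 = 4.31 V.
Assume saturation: I_D = (k_n/2)(V_GS − V_t)² with V_GS = V_G − I_D·R_S = 4.31 − 3.3·I_D.
Substituting gives 19.6·I_D² − 28.4·I_D + 9.59 = 0, with roots I_D = 0.534 or 0.915 mA.
The root I_D = 0.915 mA gives V_GS = 1.29 V ≤ V_t, so take I_D = 0.534 mA.
Then V_GS = 2.54 V and V_DS = V_DD − I_D(R_D+R_S) = 14 − 0.534×3.86 = 11.9 V.
Saturation requires V_DS ≥ V_GS − V_t = 0.545 V; 11.9 ≥ 0.545 ✓.

I_D ≈ 0.53 mA, V_DS ≈ 12 V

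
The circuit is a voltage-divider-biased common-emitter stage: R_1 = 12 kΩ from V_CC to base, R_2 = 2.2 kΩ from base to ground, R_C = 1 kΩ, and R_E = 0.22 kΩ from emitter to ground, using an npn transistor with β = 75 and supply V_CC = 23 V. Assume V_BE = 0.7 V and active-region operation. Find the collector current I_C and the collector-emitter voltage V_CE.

I_C ≈ 12 mA, V_CE ≈ 8.9 V

Thevenize the base divider: V_Th = V_CC·R_2/(R_1+R_2) = 23×2.2/14.2 = 3.56 V, R_Th = R_1‖R_2 = 1.86 kΩ.
Base-emitter loop: V_Th = I_B·R_Th + V_BE + (β+1)I_B·R_E, so I_B = (3.56 − 0.7) / (1.86 + 76×0.22) = 0.154 mA.
I_C = β·I_B = 75×0.154 = 11.6 mA, and I_E = (β+1)I_B = 11.7 mA.
V_CE = V_CC − I_C·R_C − I_E·R_E = 23 − 11.6×1 − 11.7×0.22 = 8.86 V.
V_CE = 8.86 V > 0.2 V confirms active-region operation.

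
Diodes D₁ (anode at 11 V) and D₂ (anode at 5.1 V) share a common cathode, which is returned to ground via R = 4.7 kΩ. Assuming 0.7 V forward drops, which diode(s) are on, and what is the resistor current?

Assume both conduct. Then node N would need to be at both 11−0.7 = 10.3 V and 5.1−0.7 = 4.4 V, which is impossible.
Assume only D₁ conducts: V_N = 11 − 0.7 = 10.3 V, so I_R = 10.3/4.7 = 2.19 mA.
Check D₂: its anode-to-cathode voltage is 5.1 − 10.3 = -5.2 V < 0.7 V, so it is off. The assumption is consistent.

Only D₁ conducts; I_R ≈ 2.2 mA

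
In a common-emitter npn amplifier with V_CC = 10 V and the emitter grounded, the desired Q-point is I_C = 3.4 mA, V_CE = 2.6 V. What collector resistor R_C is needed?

R_C ≈ 2.2 kΩ

Collector loop: V_CC = I_C·R_C + V_CE.
R_C = (V_CC − V_CE)/I_C = (10 − 2.6)/3.4 = 2.18 kΩ.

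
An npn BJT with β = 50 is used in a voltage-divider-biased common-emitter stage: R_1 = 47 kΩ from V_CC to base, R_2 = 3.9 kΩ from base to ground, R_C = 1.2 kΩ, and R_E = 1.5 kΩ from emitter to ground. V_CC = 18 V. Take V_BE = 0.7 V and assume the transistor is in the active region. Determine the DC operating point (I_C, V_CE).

Thevenize the base divider: V_Th = V_CC·R_2/(R_1+R_2) = 18×3.9/50.9 = 1.38 V, R_Th = R_1‖R_2 = 3.6 kΩ.
Base-emitter loop: V_Th = I_B·R_Th + V_BE + (β+1)I_B·R_E, so I_B = (1.38 − 0.7) / (3.6 + 51×1.5) = 0.00848 mA.
I_C = β·I_B = 50×0.00848 = 0.424 mA, and I_E = (β+1)I_B = 0.432 mA.
V_CE = V_CC − I_C·R_C − I_E·R_E = 18 − 0.424×1.2 − 0.432×1.5 = 16.8 V.
V_CE = 16.8 V > 0.2 V confirms active-region operation.

I_C ≈ 0.42 mA, V_CE ≈ 17 V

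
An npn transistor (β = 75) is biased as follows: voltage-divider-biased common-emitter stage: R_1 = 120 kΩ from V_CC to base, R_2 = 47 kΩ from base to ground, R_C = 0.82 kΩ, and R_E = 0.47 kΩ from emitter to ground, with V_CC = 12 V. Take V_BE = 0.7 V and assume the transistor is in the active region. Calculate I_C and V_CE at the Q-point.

Thevenize the base divider: V_Th = V_CC·R_2/(R_1+R_2) = 12×47/167 = 3.38 V, R_Th = R_1‖R_2 = 33.8 kΩ.
Base-emitter loop: V_Th = I_B·R_Th + V_BE + (β+1)I_B·R_E, so I_B = (3.38 − 0.7) / (33.8 + 76×0.47) = 0.0385 mA.
I_C = β·I_B = 75×0.0385 = 2.89 mA, and I_E = (β+1)I_B = 2.93 mA.
V_CE = V_CC − I_C·R_C − I_E·R_E = 12 − 2.89×0.82 − 2.93×0.47 = 8.25 V.
V_CE = 8.25 V > 0.2 V confirms active-region operation.

I_C ≈ 2.9 mA, V_CE ≈ 8.3 V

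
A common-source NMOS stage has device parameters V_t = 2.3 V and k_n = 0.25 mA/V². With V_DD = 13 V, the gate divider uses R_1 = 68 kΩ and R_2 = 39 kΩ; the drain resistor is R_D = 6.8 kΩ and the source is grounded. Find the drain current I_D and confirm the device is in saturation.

I_D ≈ 0.74 mA

V_G = V_DD·R_2/(R_1+R_2) = 13×39/107 = 4.74 V. With the source grounded, V_GS = V_G = 4.74 V.
Assume saturation: I_D = (k_n/2)(V_GS − V_t)² = (0.25/2)×(4.74 − 2.3)² = 0.125×2.44² = 0.743 mA.
V_DS = V_DD − I_D·R_D = 13 − 0.743×6.8 = 7.95 V.
Saturation requires V_DS ≥ V_GS − V_t = 2.44 V; 7.95 ≥ 2.44 ✓.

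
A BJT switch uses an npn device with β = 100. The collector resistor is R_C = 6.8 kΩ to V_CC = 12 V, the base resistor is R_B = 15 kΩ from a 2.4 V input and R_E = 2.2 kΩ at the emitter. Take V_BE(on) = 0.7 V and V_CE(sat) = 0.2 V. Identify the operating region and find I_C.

Assume active. Base-emitter loop: I_B = (V_BB − V_BE)/(R_B + (β+1)R_E) = (2.4 − 0.7)/(15 + 101×2.2) = 0.00717 mA.
I_C = β·I_B = 100×0.00717 = 0.717 mA.
V_CE = V_CC − I_C·R_C − I_E·R_E = 12 − 0.717×6.8 − 0.724×2.2 = 5.53 V > V_CE(sat), so the active-region assumption holds.

active; I_C ≈ 0.72 mA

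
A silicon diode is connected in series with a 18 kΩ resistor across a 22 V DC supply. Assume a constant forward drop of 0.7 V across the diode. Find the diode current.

I ≈ 1.2 mA

KVL around the loop: 22 = V_D + I·R = 0.7 + I × 18 kΩ.
So I = (22 − 0.7) / 18 kΩ = 21.3 / 18 = 1.18 mA.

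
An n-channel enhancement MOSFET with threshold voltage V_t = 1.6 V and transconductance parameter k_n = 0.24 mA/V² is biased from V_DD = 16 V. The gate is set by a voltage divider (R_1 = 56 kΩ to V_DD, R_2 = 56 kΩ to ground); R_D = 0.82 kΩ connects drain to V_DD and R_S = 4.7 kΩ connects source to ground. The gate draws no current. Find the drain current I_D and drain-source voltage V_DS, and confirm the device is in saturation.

I_D ≈ 0.81 mA, V_DS ≈ 12 V

V_G = V_DD·R_2/(R_1+R_2) = 16×56/112 = 8 V.
Assume saturation: I_D = (k_n/2)(V_GS − V_t)² with V_GS = V_G − I_D·R_S = 8 − 4.7·I_D.
Substituting gives 2.65·I_D² − 8.22·I_D + 4.92 = 0, with roots I_D = 0.809 or 2.29 mA.
The root I_D = 2.29 mA gives V_GS = -2.77 V ≤ V_t, so take I_D = 0.809 mA.
Then V_GS = 4.2 V and V_DS = V_DD − I_D(R_D+R_S) = 16 − 0.809×5.52 = 11.5 V.
Saturation requires V_DS ≥ V_GS − V_t = 2.6 V; 11.5 ≥ 2.6 ✓.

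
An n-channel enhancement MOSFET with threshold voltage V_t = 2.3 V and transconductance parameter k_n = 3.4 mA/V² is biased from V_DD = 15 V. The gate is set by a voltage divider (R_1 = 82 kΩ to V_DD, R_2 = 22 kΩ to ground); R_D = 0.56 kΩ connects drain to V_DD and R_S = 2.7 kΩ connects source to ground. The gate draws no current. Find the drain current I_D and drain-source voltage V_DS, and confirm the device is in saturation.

I_D ≈ 0.2 mA, V_DS ≈ 14 V

V_G = V_DD·R_2/(R_1+R_2) = 15×22/104 = 3.17 V.
Assume saturation: I_D = (k_n/2)(V_GS − V_t)² with V_GS = V_G − I_D·R_S = 3.17 − 2.7·I_D.
Substituting gives 12.4·I_D² − 9.01·I_D + 1.3 = 0, with roots I_D = 0.197 or 0.53 mA.
The root I_D = 0.53 mA gives V_GS = 1.74 V ≤ V_t, so take I_D = 0.197 mA.
Then V_GS = 2.64 V and V_DS = V_DD − I_D(R_D+R_S) = 15 − 0.197×3.26 = 14.4 V.
Saturation requires V_DS ≥ V_GS − V_t = 0.341 V; 14.4 ≥ 0.341 ✓.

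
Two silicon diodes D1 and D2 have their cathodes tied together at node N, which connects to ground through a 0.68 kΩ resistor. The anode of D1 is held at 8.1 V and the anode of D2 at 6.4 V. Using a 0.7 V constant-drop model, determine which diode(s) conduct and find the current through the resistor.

Assume both conduct. Then node N would need to be at both 8.1−0.7 = 7.4 V and 6.4−0.7 = 5.7 V, which is impossible.
Assume only D1 conducts: V_N = 8.1 − 0.7 = 7.4 V, so I_R = 7.4/0.68 = 10.9 mA.
Check D2: its anode-to-cathode voltage is 6.4 − 7.4 = -1 V < 0.7 V, so it is off. The assumption is consistent.

Only D1 conducts; I_R ≈ 11 mA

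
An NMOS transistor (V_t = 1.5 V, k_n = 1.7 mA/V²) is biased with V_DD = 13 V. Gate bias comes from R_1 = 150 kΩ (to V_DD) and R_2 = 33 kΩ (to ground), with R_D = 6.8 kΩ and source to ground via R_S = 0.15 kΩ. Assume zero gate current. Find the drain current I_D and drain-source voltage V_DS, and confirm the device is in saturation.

I_D ≈ 0.5 mA, V_DS ≈ 9.5 V

V_G = V_DD·R_2/(R_1+R_2) = 13×33/183 = 2.34 V.
Assume saturation: I_D = (k_n/2)(V_GS − V_t)² with V_GS = V_G − I_D·R_S = 2.34 − 0.15·I_D.
Substituting gives 0.0191·I_D² − 1.22·I_D + 0.606 = 0, with roots I_D = 0.503 or 63 mA.
The root I_D = 63 mA gives V_GS = -7.11 V ≤ V_t, so take I_D = 0.503 mA.
Then V_GS = 2.27 V and V_DS = V_DD − I_D(R_D+R_S) = 13 − 0.503×6.95 = 9.51 V.
Saturation requires V_DS ≥ V_GS − V_t = 0.769 V; 9.51 ≥ 0.769 ✓.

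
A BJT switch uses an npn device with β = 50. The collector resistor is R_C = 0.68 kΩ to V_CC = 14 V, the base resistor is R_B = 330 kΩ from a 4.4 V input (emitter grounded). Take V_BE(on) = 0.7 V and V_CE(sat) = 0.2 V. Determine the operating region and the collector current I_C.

active; I_C ≈ 0.56 mA

Assume active. Base-emitter loop: I_B = (V_BB − V_BE)/R_B = (4.4 − 0.7)/330 = 0.0112 mA.
I_C = β·I_B = 50×0.0112 = 0.561 mA.
V_CE = V_CC − I_C·R_C = 14 − 0.561×0.68 = 13.6 V > V_CE(sat), so the active-region assumption holds.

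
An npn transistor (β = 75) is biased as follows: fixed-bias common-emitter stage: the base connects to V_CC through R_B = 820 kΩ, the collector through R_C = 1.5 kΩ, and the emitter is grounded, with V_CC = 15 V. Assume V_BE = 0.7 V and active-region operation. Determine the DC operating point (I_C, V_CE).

Base loop: V_CC = I_B·R_B + V_BE, so I_B = (15 − 0.7)/820 kΩ = 0.0174 mA.
In the active region I_C = β·I_B = 75 × 0.0174 = 1.31 mA.
Collector loop: V_CE = V_CC − I_C·R_C = 15 − 1.31×1.5 = 13 V.
Since V_CE = 13 V > V_CE(sat) ≈ 0.2 V, the transistor is in the active region as assumed.

I_C ≈ 1.3 mA, V_CE ≈ 13 V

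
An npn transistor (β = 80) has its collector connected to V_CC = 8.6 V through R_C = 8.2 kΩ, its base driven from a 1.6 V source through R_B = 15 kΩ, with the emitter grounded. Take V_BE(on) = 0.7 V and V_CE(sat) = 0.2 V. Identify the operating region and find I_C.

Assume active: I_B = (1.6 − 0.7)/15 = 0.06 mA, giving I_C = β·I_B = 4.8 mA.
But then V_CE = 8.6 − 4.8×8.2 = -30.8 V < V_CE(sat) = 0.2 V — impossible in the active region.
So the transistor is saturated. With V_CE = 0.2 V, I_C = (V_CC − 0.2)/R_C = 8.4/8.2 = 1.02 mA.
Check: β·I_B = 4.8 mA > I_C = 1.02 mA, confirming saturation.

saturation; I_C ≈ 1 mA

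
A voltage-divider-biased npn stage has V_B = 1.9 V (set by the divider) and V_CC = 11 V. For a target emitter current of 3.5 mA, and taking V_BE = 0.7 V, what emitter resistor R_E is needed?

V_E = V_B − V_BE = 1.9 − 0.7 = 1.2 V.
R_E = V_E / I_E = 1.2 / 3.5 = 0.343 kΩ.

R_E ≈ 0.34 kΩ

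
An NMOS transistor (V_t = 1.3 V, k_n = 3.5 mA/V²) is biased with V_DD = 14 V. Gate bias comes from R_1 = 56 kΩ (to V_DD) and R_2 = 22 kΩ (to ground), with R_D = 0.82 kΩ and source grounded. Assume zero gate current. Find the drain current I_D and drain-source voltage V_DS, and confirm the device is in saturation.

V_G = V_DD·R_2/(R_1+R_2) = 14×22/78 = 3.95 V. With the source grounded, V_GS = V_G = 3.95 V.
Assume saturation: I_D = (k_n/2)(V_GS − V_t)² = (3.5/2)×(3.95 − 1.3)² = 1.75×2.65² = 12.3 mA.
V_DS = V_DD − I_D·R_D = 14 − 12.3×0.82 = 3.93 V.
Saturation requires V_DS ≥ V_GS − V_t = 2.65 V; 3.93 ≥ 2.65 ✓.

I_D ≈ 12 mA, V_DS ≈ 3.9 V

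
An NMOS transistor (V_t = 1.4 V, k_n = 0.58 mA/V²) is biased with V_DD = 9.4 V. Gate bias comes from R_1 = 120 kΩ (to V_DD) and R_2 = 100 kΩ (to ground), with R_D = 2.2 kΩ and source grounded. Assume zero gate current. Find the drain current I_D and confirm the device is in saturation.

V_G = V_DD·R_2/(R_1+R_2) = 9.4×100/220 = 4.27 V. With the source grounded, V_GS = V_G = 4.27 V.
Assume saturation: I_D = (k_n/2)(V_GS − V_t)² = (0.58/2)×(4.27 − 1.4)² = 0.29×2.87² = 2.39 mA.
V_DS = V_DD − I_D·R_D = 9.4 − 2.39×2.2 = 4.13 V.
Saturation requires V_DS ≥ V_GS − V_t = 2.87 V; 4.13 ≥ 2.87 ✓.

I_D ≈ 2.4 mA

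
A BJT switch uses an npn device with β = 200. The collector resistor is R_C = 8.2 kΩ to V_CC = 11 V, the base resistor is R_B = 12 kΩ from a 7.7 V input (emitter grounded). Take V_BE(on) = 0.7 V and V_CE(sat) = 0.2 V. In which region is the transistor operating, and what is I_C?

saturation; I_C ≈ 1.3 mA

Assume active: I_B = (7.7 − 0.7)/12 = 0.583 mA, giving I_C = β·I_B = 117 mA.
But then V_CE = 11 − 117×8.2 = -946 V < V_CE(sat) = 0.2 V — impossible in the active region.
So the transistor is saturated. With V_CE = 0.2 V, I_C = (V_CC − 0.2)/R_C = 10.8/8.2 = 1.32 mA.
Check: β·I_B = 117 mA > I_C = 1.32 mA, confirming saturation.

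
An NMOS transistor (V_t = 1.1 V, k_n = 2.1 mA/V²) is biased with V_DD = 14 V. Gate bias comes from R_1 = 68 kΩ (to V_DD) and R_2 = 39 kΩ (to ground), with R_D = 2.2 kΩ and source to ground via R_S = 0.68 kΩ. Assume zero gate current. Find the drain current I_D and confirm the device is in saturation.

I_D ≈ 3.3 mA

V_G = V_DD·R_2/(R_1+R_2) = 14×39/107 = 5.1 V.
Assume saturation: I_D = (k_n/2)(V_GS − V_t)² with V_GS = V_G − I_D·R_S = 5.1 − 0.68·I_D.
Substituting gives 0.486·I_D² − 6.72·I_D + 16.8 = 0, with roots I_D = 3.29 or 10.5 mA.
The root I_D = 10.5 mA gives V_GS = -2.07 V ≤ V_t, so take I_D = 3.29 mA.
Then V_GS = 2.87 V and V_DS = V_DD − I_D(R_D+R_S) = 14 − 3.29×2.88 = 4.54 V.
Saturation requires V_DS ≥ V_GS − V_t = 1.77 V; 4.54 ≥ 1.77 ✓.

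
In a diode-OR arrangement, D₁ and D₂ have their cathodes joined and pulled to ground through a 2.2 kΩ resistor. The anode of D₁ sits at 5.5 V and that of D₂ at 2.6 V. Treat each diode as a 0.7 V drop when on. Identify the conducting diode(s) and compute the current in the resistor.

Assume both conduct. Then node N would need to be at both 5.5−0.7 = 4.8 V and 2.6−0.7 = 1.9 V, which is impossible.
Assume only D₁ conducts: V_N = 5.5 − 0.7 = 4.8 V, so I_R = 4.8/2.2 = 2.18 mA.
Check D₂: its anode-to-cathode voltage is 2.6 − 4.8 = -2.2 V < 0.7 V, so it is off. The assumption is consistent.

Only D₁ conducts; I_R ≈ 2.2 mA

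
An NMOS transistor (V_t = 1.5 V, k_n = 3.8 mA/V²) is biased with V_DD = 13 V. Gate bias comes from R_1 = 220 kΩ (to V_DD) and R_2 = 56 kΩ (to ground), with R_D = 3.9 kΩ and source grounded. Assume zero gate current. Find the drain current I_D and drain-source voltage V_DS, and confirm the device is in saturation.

V_G = V_DD·R_2/(R_1+R_2) = 13×56/276 = 2.64 V. With the source grounded, V_GS = V_G = 2.64 V.
Assume saturation: I_D = (k_n/2)(V_GS − V_t)² = (3.8/2)×(2.64 − 1.5)² = 1.9×1.14² = 2.46 mA.
V_DS = V_DD − I_D·R_D = 13 − 2.46×3.9 = 3.41 V.
Saturation requires V_DS ≥ V_GS − V_t = 1.14 V; 3.41 ≥ 1.14 ✓.

I_D ≈ 2.5 mA, V_DS ≈ 3.4 V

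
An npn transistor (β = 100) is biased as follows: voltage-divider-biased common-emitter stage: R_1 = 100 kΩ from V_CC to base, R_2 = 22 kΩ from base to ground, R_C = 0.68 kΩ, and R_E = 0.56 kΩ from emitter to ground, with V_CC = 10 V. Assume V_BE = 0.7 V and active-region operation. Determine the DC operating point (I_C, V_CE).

I_C ≈ 1.5 mA, V_CE ≈ 8.2 V

Thevenize the base divider: V_Th = V_CC·R_2/(R_1+R_2) = 10×22/122 = 1.8 V, R_Th = R_1‖R_2 = 18 kΩ.
Base-emitter loop: V_Th = I_B·R_Th + V_BE + (β+1)I_B·R_E, so I_B = (1.8 − 0.7) / (18 + 101×0.56) = 0.0148 mA.
I_C = β·I_B = 100×0.0148 = 1.48 mA, and I_E = (β+1)I_B = 1.49 mA.
V_CE = V_CC − I_C·R_C − I_E·R_E = 10 − 1.48×0.68 − 1.49×0.56 = 8.16 V.
V_CE = 8.16 V > 0.2 V confirms active-region operation.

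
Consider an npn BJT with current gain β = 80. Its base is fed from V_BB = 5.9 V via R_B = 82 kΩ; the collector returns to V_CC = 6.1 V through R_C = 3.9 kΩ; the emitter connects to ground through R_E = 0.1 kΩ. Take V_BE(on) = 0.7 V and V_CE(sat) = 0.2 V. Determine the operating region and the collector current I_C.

saturation; I_C ≈ 1.5 mA

Assume active: I_B = (5.9 − 0.7)/(82 + 81×0.1) = 0.0577 mA, I_C = β·I_B = 4.62 mA.
Then V_CE = 6.1 − 4.62×3.9 − 4.67×0.1 = -12.4 V < 0.2 V — the active assumption fails.
Re-solve with V_CE = 0.2 V. KCL at the emitter: V_E/R_E = (V_BB−0.7−V_E)/R_B + (V_CC−0.2−V_E)/R_C, giving V_E = 0.154 V.
I_C = (V_CC − 0.2 − V_E)/R_C = (5.9 − 0.154)/3.9 = 1.47 mA.
Check: I_B = (5.2 − 0.154)/82 = 0.0615 mA, and β·I_B = 4.92 mA > I_C, confirming saturation.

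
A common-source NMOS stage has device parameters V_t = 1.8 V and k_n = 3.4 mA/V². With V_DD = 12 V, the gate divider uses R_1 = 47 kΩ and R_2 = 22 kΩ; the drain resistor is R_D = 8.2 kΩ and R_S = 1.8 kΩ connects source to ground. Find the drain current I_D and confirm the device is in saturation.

I_D ≈ 0.76 mA

V_G = V_DD·R_2/(R_1+R_2) = 12×22/69 = 3.83 V.
Assume saturation: I_D = (k_n/2)(V_GS − V_t)² with V_GS = V_G − I_D·R_S = 3.83 − 1.8·I_D.
Substituting gives 5.51·I_D² − 13.4·I_D + 6.98 = 0, with roots I_D = 0.755 or 1.68 mA.
The root I_D = 1.68 mA gives V_GS = 0.807 V ≤ V_t, so take I_D = 0.755 mA.
Then V_GS = 2.47 V and V_DS = V_DD − I_D(R_D+R_S) = 12 − 0.755×10 = 4.45 V.
Saturation requires V_DS ≥ V_GS − V_t = 0.667 V; 4.45 ≥ 0.667 ✓.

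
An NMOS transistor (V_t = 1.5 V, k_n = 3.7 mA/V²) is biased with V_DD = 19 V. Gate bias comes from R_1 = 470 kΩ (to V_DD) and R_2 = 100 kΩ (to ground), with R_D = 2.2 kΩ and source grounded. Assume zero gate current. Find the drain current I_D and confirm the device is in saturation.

I_D ≈ 6.2 mA

V_G = V_DD·R_2/(R_1+R_2) = 19×100/570 = 3.33 V. With the source grounded, V_GS = V_G = 3.33 V.
Assume saturation: I_D = (k_n/2)(V_GS − V_t)² = (3.7/2)×(3.33 − 1.5)² = 1.85×1.83² = 6.22 mA.
V_DS = V_DD − I_D·R_D = 19 − 6.22×2.2 = 5.32 V.
Saturation requires V_DS ≥ V_GS − V_t = 1.83 V; 5.32 ≥ 1.83 ✓.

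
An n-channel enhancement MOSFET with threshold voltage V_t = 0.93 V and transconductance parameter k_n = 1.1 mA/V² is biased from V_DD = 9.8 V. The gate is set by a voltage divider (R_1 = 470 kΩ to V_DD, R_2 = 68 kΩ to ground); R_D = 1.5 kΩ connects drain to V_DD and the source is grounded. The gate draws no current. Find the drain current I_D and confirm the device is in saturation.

I_D ≈ 0.052 mA

V_G = V_DD·R_2/(R_1+R_2) = 9.8×68/538 = 1.24 V. With the source grounded, V_GS = V_G = 1.24 V.
Assume saturation: I_D = (k_n/2)(V_GS − V_t)² = (1.1/2)×(1.24 − 0.93)² = 0.55×0.309² = 0.0524 mA.
V_DS = V_DD − I_D·R_D = 9.8 − 0.0524×1.5 = 9.72 V.
Saturation requires V_DS ≥ V_GS − V_t = 0.309 V; 9.72 ≥ 0.309 ✓.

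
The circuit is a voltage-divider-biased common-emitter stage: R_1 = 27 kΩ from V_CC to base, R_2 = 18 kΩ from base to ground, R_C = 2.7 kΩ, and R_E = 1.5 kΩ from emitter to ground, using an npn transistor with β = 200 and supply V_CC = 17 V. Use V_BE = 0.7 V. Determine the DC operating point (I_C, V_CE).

Thevenize the base divider: V_Th = V_CC·R_2/(R_1+R_2) = 17×18/45 = 6.8 V, R_Th = R_1‖R_2 = 10.8 kΩ.
Base-emitter loop: V_Th = I_B·R_Th + V_BE + (β+1)I_B·R_E, so I_B = (6.8 − 0.7) / (10.8 + 201×1.5) = 0.0195 mA.
I_C = β·I_B = 200×0.0195 = 3.91 mA, and I_E = (β+1)I_B = 3.93 mA.
V_CE = V_CC − I_C·R_C − I_E·R_E = 17 − 3.91×2.7 − 3.93×1.5 = 0.563 V.
V_CE = 0.563 V > 0.2 V confirms active-region operation.

I_C ≈ 3.9 mA, V_CE ≈ 0.56 V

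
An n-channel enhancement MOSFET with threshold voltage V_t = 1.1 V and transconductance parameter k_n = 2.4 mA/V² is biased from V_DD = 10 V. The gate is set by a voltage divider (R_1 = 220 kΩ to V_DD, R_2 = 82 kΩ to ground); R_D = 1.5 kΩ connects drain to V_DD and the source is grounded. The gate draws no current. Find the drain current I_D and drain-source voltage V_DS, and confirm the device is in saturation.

V_G = V_DD·R_2/(R_1+R_2) = 10×82/302 = 2.72 V. With the source grounded, V_GS = V_G = 2.72 V.
Assume saturation: I_D = (k_n/2)(V_GS − V_t)² = (2.4/2)×(2.72 − 1.1)² = 1.2×1.62² = 3.13 mA.
V_DS = V_DD − I_D·R_D = 10 − 3.13×1.5 = 5.3 V.
Saturation requires V_DS ≥ V_GS − V_t = 1.62 V; 5.3 ≥ 1.62 ✓.

I_D ≈ 3.1 mA, V_DS ≈ 5.3 V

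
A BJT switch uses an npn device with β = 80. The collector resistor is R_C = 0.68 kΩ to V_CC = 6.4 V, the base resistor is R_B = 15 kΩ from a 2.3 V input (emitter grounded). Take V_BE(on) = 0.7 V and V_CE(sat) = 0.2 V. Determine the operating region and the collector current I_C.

active; I_C ≈ 8.5 mA

Assume active. Base-emitter loop: I_B = (V_BB − V_BE)/R_B = (2.3 − 0.7)/15 = 0.107 mA.
I_C = β·I_B = 80×0.107 = 8.53 mA.
V_CE = V_CC − I_C·R_C = 6.4 − 8.53×0.68 = 0.597 V > V_CE(sat), so the active-region assumption holds.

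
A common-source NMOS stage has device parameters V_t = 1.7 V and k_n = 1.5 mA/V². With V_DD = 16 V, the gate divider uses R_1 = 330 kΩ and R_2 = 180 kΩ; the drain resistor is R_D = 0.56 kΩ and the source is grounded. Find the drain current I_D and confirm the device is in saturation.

V_G = V_DD·R_2/(R_1+R_2) = 16×180/510 = 5.65 V. With the source grounded, V_GS = V_G = 5.65 V.
Assume saturation: I_D = (k_n/2)(V_GS − V_t)² = (1.5/2)×(5.65 − 1.7)² = 0.75×3.95² = 11.7 mA.
V_DS = V_DD − I_D·R_D = 16 − 11.7×0.56 = 9.46 V.
Saturation requires V_DS ≥ V_GS − V_t = 3.95 V; 9.46 ≥ 3.95 ✓.

I_D ≈ 12 mA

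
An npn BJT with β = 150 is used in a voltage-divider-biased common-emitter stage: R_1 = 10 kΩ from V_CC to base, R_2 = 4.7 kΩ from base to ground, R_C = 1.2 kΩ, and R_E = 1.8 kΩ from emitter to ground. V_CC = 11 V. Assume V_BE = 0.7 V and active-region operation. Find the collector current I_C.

Thevenize the base divider: V_Th = V_CC·R_2/(R_1+R_2) = 11×4.7/14.7 = 3.52 V, R_Th = R_1‖R_2 = 3.2 kΩ.
Base-emitter loop: V_Th = I_B·R_Th + V_BE + (β+1)I_B·R_E, so I_B = (3.52 − 0.7) / (3.2 + 151×1.8) = 0.0102 mA.
I_C = β·I_B = 150×0.0102 = 1.54 mA, and I_E = (β+1)I_B = 1.55 mA.
V_CE = V_CC − I_C·R_C − I_E·R_E = 11 − 1.54×1.2 − 1.55×1.8 = 6.37 V.
V_CE = 6.37 V > 0.2 V confirms active-region operation.

I_C ≈ 1.5 mA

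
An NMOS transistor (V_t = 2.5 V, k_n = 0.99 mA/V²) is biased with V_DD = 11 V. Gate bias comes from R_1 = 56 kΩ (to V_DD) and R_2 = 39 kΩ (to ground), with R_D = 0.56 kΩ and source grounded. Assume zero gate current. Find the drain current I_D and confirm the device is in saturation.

I_D ≈ 2 mA

V_G = V_DD·R_2/(R_1+R_2) = 11×39/95 = 4.52 V. With the source grounded, V_GS = V_G = 4.52 V.
Assume saturation: I_D = (k_n/2)(V_GS − V_t)² = (0.99/2)×(4.52 − 2.5)² = 0.495×2.02² = 2.01 mA.
V_DS = V_DD − I_D·R_D = 11 − 2.01×0.56 = 9.87 V.
Saturation requires V_DS ≥ V_GS − V_t = 2.02 V; 9.87 ≥ 2.02 ✓.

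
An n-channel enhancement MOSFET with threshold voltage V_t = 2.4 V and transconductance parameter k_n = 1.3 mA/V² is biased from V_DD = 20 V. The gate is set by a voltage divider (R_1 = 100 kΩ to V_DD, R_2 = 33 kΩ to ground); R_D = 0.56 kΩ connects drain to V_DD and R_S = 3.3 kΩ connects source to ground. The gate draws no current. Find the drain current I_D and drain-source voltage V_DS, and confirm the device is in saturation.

I_D ≈ 0.51 mA, V_DS ≈ 18 V

V_G = V_DD·R_2/(R_1+R_2) = 20×33/133 = 4.96 V.
Assume saturation: I_D = (k_n/2)(V_GS − V_t)² with V_GS = V_G − I_D·R_S = 4.96 − 3.3·I_D.
Substituting gives 7.08·I_D² − 12·I_D + 4.27 = 0, with roots I_D = 0.508 or 1.19 mA.
The root I_D = 1.19 mA gives V_GS = 1.05 V ≤ V_t, so take I_D = 0.508 mA.
Then V_GS = 3.28 V and V_DS = V_DD − I_D(R_D+R_S) = 20 − 0.508×3.86 = 18 V.
Saturation requires V_DS ≥ V_GS − V_t = 0.884 V; 18 ≥ 0.884 ✓.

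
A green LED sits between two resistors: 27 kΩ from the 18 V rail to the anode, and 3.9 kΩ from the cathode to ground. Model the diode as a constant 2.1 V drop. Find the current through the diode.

The two resistors are in series with the diode, so KVL gives 18 = I·27 + 2.1 + I·3.9.
I = (18 − 2.1) / (27 + 3.9) kΩ = 15.9 / 30.9 = 0.515 mA.

I ≈ 0.51 mA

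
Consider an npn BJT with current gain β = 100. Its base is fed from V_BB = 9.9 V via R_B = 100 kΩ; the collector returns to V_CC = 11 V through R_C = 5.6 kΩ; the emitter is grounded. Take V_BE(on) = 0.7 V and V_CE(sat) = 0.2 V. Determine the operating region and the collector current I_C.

Assume active: I_B = (9.9 − 0.7)/100 = 0.092 mA, giving I_C = β·I_B = 9.2 mA.
But then V_CE = 11 − 9.2×5.6 = -40.5 V < V_CE(sat) = 0.2 V — impossible in the active region.
So the transistor is saturated. With V_CE = 0.2 V, I_C = (V_CC − 0.2)/R_C = 10.8/5.6 = 1.93 mA.
Check: β·I_B = 9.2 mA > I_C = 1.93 mA, confirming saturation.

saturation; I_C ≈ 1.9 mA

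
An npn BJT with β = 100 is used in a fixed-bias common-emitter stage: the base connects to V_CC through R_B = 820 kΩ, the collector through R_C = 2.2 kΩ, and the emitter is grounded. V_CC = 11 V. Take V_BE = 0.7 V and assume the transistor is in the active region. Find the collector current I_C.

I_C ≈ 1.3 mA

Base loop: V_CC = I_B·R_B + V_BE, so I_B = (11 − 0.7)/820 kΩ = 0.0126 mA.
In the active region I_C = β·I_B = 100 × 0.0126 = 1.26 mA.
Collector loop: V_CE = V_CC − I_C·R_C = 11 − 1.26×2.2 = 8.24 V.
Since V_CE = 8.24 V > V_CE(sat) ≈ 0.2 V, the transistor is in the active region as assumed.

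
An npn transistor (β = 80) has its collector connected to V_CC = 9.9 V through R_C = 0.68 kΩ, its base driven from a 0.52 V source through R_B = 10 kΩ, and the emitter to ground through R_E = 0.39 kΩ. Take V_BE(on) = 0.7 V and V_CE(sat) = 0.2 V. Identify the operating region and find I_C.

cutoff; I_C ≈ 0

V_BB = 0.52 V ≤ V_BE(on) = 0.7 V, so the base-emitter junction is not forward biased.
The transistor is in cutoff: I_B = I_C = 0.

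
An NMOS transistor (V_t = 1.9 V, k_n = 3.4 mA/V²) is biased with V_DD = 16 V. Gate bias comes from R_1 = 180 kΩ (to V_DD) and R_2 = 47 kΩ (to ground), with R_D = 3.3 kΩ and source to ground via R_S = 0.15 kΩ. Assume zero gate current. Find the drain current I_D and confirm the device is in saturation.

I_D ≈ 2.1 mA

V_G = V_DD·R_2/(R_1+R_2) = 16×47/227 = 3.31 V.
Assume saturation: I_D = (k_n/2)(V_GS − V_t)² with V_GS = V_G − I_D·R_S = 3.31 − 0.15·I_D.
Substituting gives 0.0382·I_D² − 1.72·I_D + 3.39 = 0, with roots I_D = 2.07 or 42.9 mA.
The root I_D = 42.9 mA gives V_GS = -3.12 V ≤ V_t, so take I_D = 2.07 mA.
Then V_GS = 3 V and V_DS = V_DD − I_D(R_D+R_S) = 16 − 2.07×3.45 = 8.87 V.
Saturation requires V_DS ≥ V_GS − V_t = 1.1 V; 8.87 ≥ 1.1 ✓.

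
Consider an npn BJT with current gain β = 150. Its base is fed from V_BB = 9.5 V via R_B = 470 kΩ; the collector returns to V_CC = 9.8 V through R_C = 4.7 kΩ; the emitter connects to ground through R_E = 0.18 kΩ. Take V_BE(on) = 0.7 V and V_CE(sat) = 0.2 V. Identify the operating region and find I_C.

saturation; I_C ≈ 2 mA

Assume active: I_B = (9.5 − 0.7)/(470 + 151×0.18) = 0.0177 mA, I_C = β·I_B = 2.65 mA.
Then V_CE = 9.8 − 2.65×4.7 − 2.67×0.18 = -3.16 V < 0.2 V — the active assumption fails.
Re-solve with V_CE = 0.2 V. KCL at the emitter: V_E/R_E = (V_BB−0.7−V_E)/R_B + (V_CC−0.2−V_E)/R_C, giving V_E = 0.357 V.
I_C = (V_CC − 0.2 − V_E)/R_C = (9.6 − 0.357)/4.7 = 1.97 mA.
Check: I_B = (8.8 − 0.357)/470 = 0.018 mA, and β·I_B = 2.69 mA > I_C, confirming saturation.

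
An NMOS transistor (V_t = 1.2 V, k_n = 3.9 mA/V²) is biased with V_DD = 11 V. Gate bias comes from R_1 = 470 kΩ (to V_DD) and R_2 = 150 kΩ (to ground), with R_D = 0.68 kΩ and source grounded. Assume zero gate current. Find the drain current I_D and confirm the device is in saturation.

V_G = V_DD·R_2/(R_1+R_2) = 11×150/620 = 2.66 V. With the source grounded, V_GS = V_G = 2.66 V.
Assume saturation: I_D = (k_n/2)(V_GS − V_t)² = (3.9/2)×(2.66 − 1.2)² = 1.95×1.46² = 4.16 mA.
V_DS = V_DD − I_D·R_D = 11 − 4.16×0.68 = 8.17 V.
Saturation requires V_DS ≥ V_GS − V_t = 1.46 V; 8.17 ≥ 1.46 ✓.

I_D ≈ 4.2 mA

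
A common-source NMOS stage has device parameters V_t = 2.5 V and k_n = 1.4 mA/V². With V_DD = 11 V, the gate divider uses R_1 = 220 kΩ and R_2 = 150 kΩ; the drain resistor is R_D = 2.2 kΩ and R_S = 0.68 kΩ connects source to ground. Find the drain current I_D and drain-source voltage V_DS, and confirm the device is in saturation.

V_G = V_DD·R_2/(R_1+R_2) = 11×150/370 = 4.46 V.
Assume saturation: I_D = (k_n/2)(V_GS − V_t)² with V_GS = V_G − I_D·R_S = 4.46 − 0.68·I_D.
Substituting gives 0.324·I_D² − 2.87·I_D + 2.69 = 0, with roots I_D = 1.07 or 7.79 mA.
The root I_D = 7.79 mA gives V_GS = -0.835 V ≤ V_t, so take I_D = 1.07 mA.
Then V_GS = 3.73 V and V_DS = V_DD − I_D(R_D+R_S) = 11 − 1.07×2.88 = 7.93 V.
Saturation requires V_DS ≥ V_GS − V_t = 1.23 V; 7.93 ≥ 1.23 ✓.

I_D ≈ 1.1 mA, V_DS ≈ 7.9 V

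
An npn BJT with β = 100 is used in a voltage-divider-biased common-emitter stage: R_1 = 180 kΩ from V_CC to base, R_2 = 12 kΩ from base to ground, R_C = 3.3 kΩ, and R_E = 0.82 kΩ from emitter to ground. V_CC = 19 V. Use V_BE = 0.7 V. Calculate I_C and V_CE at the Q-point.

Thevenize the base divider: V_Th = V_CC·R_2/(R_1+R_2) = 19×12/192 = 1.19 V, R_Th = R_1‖R_2 = 11.2 kΩ.
Base-emitter loop: V_Th = I_B·R_Th + V_BE + (β+1)I_B·R_E, so I_B = (1.19 − 0.7) / (11.2 + 101×0.82) = 0.00518 mA.
I_C = β·I_B = 100×0.00518 = 0.518 mA, and I_E = (β+1)I_B = 0.523 mA.
V_CE = V_CC − I_C·R_C − I_E·R_E = 19 − 0.518×3.3 − 0.523×0.82 = 16.9 V.
V_CE = 16.9 V > 0.2 V confirms active-region operation.

I_C ≈ 0.52 mA, V_CE ≈ 17 V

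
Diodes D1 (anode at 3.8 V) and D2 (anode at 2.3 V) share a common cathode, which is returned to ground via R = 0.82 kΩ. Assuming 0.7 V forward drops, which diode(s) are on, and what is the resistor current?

Only D1 conducts; I_R ≈ 3.8 mA

Assume both conduct. Then node N would need to be at both 3.8−0.7 = 3.1 V and 2.3−0.7 = 1.6 V, which is impossible.
Assume only D1 conducts: V_N = 3.8 − 0.7 = 3.1 V, so I_R = 3.1/0.82 = 3.78 mA.
Check D2: its anode-to-cathode voltage is 2.3 − 3.1 = -0.8 V < 0.7 V, so it is off. The assumption is consistent.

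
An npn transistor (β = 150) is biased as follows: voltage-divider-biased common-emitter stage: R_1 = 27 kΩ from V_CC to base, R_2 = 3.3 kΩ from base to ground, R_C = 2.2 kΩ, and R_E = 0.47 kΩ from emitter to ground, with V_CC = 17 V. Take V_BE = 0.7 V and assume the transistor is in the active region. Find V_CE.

Thevenize the base divider: V_Th = V_CC·R_2/(R_1+R_2) = 17×3.3/30.3 = 1.85 V, R_Th = R_1‖R_2 = 2.94 kΩ.
Base-emitter loop: V_Th = I_B·R_Th + V_BE + (β+1)I_B·R_E, so I_B = (1.85 − 0.7) / (2.94 + 151×0.47) = 0.0156 mA.
I_C = β·I_B = 150×0.0156 = 2.34 mA, and I_E = (β+1)I_B = 2.35 mA.
V_CE = V_CC − I_C·R_C − I_E·R_E = 17 − 2.34×2.2 − 2.35×0.47 = 10.8 V.
V_CE = 10.8 V > 0.2 V confirms active-region operation.

V_CE ≈ 11 V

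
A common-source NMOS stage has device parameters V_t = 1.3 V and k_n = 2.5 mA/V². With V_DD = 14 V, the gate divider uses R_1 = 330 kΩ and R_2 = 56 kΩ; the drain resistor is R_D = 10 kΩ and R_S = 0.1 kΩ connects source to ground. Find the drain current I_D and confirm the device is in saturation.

V_G = V_DD·R_2/(R_1+R_2) = 14×56/386 = 2.03 V.
Assume saturation: I_D = (k_n/2)(V_GS − V_t)² with V_GS = V_G − I_D·R_S = 2.03 − 0.1·I_D.
Substituting gives 0.0125·I_D² − 1.18·I_D + 0.668 = 0, with roots I_D = 0.568 or 94.1 mA.
The root I_D = 94.1 mA gives V_GS = -7.37 V ≤ V_t, so take I_D = 0.568 mA.
Then V_GS = 1.97 V and V_DS = V_DD − I_D(R_D+R_S) = 14 − 0.568×10.1 = 8.26 V.
Saturation requires V_DS ≥ V_GS − V_t = 0.674 V; 8.26 ≥ 0.674 ✓.

I_D ≈ 0.57 mA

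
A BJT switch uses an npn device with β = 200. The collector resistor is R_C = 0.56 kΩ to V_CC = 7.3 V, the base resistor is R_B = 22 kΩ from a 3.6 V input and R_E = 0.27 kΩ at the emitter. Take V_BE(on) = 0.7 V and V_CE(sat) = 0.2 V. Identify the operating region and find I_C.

active; I_C ≈ 7.6 mA

Assume active. Base-emitter loop: I_B = (V_BB − V_BE)/(R_B + (β+1)R_E) = (3.6 − 0.7)/(22 + 201×0.27) = 0.038 mA.
I_C = β·I_B = 200×0.038 = 7.6 mA.
V_CE = V_CC − I_C·R_C − I_E·R_E = 7.3 − 7.6×0.56 − 7.64×0.27 = 0.978 V > V_CE(sat), so the active-region assumption holds.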